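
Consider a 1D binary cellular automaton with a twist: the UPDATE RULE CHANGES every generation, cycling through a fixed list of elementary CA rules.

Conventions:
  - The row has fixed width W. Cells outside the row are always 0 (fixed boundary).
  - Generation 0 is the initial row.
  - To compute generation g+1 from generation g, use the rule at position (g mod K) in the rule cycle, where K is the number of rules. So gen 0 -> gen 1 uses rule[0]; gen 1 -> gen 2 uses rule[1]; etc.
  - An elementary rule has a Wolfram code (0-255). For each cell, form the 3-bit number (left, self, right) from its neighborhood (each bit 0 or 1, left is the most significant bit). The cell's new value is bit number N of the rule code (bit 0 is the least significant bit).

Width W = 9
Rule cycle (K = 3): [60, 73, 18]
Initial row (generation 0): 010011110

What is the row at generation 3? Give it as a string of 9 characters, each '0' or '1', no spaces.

Gen 0: 010011110
Gen 1 (rule 60): 011010001
Gen 2 (rule 73): 011000100
Gen 3 (rule 18): 100101010

Answer: 100101010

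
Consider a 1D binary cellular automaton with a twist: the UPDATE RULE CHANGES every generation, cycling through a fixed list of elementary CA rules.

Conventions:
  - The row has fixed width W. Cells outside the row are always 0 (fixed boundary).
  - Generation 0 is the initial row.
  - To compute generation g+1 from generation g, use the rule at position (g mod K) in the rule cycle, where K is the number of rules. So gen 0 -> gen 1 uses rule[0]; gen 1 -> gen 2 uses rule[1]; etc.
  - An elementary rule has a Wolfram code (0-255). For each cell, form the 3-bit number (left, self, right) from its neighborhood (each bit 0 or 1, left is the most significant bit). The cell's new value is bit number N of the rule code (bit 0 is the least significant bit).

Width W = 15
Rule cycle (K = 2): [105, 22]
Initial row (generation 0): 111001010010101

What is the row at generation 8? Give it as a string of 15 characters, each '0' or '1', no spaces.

Gen 0: 111001010010101
Gen 1 (rule 105): 101000100001010
Gen 2 (rule 22): 101101110011011
Gen 3 (rule 105): 011111010011111
Gen 4 (rule 22): 100000011100000
Gen 5 (rule 105): 001111010101111
Gen 6 (rule 22): 010000010100000
Gen 7 (rule 105): 000111001001111
Gen 8 (rule 22): 001000111110000

Answer: 001000111110000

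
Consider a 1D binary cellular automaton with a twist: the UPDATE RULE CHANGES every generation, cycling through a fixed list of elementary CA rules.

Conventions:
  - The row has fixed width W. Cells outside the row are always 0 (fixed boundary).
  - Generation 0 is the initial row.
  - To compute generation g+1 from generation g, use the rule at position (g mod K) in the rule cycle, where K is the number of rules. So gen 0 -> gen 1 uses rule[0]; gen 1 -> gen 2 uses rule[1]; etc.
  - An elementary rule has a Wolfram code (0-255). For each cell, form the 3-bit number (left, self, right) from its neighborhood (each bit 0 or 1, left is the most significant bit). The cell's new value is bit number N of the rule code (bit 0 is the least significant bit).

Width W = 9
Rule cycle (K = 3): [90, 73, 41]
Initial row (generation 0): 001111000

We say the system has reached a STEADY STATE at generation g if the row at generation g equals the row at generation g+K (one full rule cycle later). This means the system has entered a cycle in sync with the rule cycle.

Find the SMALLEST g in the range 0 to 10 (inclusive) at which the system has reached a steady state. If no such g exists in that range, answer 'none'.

Gen 0: 001111000
Gen 1 (rule 90): 011001100
Gen 2 (rule 73): 011001101
Gen 3 (rule 41): 010001010
Gen 4 (rule 90): 101010001
Gen 5 (rule 73): 000000100
Gen 6 (rule 41): 111110001
Gen 7 (rule 90): 100011010
Gen 8 (rule 73): 001011000
Gen 9 (rule 41): 100110011
Gen 10 (rule 90): 011111111
Gen 11 (rule 73): 010000001
Gen 12 (rule 41): 000111100
Gen 13 (rule 90): 001100110

Answer: none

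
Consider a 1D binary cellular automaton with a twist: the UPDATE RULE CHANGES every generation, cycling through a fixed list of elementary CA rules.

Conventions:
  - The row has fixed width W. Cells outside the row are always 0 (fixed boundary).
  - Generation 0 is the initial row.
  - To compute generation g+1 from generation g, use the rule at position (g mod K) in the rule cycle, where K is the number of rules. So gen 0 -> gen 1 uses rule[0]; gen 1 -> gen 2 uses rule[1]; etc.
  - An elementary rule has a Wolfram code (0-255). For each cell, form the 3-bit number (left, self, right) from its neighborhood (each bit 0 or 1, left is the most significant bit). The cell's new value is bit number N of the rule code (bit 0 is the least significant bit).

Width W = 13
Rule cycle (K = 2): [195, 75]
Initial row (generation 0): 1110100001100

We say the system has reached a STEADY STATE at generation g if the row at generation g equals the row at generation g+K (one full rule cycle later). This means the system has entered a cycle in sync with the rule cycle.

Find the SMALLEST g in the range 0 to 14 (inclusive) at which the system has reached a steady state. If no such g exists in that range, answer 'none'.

Answer: 4

Derivation:
Gen 0: 1110100001100
Gen 1 (rule 195): 0110001110101
Gen 2 (rule 75): 1110111010000
Gen 3 (rule 195): 0110011000111
Gen 4 (rule 75): 1110111011101
Gen 5 (rule 195): 0110011001100
Gen 6 (rule 75): 1110111011101
Gen 7 (rule 195): 0110011001100
Gen 8 (rule 75): 1110111011101
Gen 9 (rule 195): 0110011001100
Gen 10 (rule 75): 1110111011101
Gen 11 (rule 195): 0110011001100
Gen 12 (rule 75): 1110111011101
Gen 13 (rule 195): 0110011001100
Gen 14 (rule 75): 1110111011101
Gen 15 (rule 195): 0110011001100
Gen 16 (rule 75): 1110111011101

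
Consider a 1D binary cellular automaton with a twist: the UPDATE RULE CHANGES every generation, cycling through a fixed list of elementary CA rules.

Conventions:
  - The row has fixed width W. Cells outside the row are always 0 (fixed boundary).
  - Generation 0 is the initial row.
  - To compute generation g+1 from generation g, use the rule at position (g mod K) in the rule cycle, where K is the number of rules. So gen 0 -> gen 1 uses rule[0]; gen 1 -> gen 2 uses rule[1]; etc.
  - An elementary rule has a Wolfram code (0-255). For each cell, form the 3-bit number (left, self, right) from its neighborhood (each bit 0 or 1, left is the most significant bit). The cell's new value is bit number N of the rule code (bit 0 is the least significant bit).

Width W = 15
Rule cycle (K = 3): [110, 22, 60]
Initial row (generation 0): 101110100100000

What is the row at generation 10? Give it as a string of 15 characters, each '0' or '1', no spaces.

Gen 0: 101110100100000
Gen 1 (rule 110): 111011101100000
Gen 2 (rule 22): 000000000010000
Gen 3 (rule 60): 000000000011000
Gen 4 (rule 110): 000000000111000
Gen 5 (rule 22): 000000001000100
Gen 6 (rule 60): 000000001100110
Gen 7 (rule 110): 000000011101110
Gen 8 (rule 22): 000000100000001
Gen 9 (rule 60): 000000110000001
Gen 10 (rule 110): 000001110000011

Answer: 000001110000011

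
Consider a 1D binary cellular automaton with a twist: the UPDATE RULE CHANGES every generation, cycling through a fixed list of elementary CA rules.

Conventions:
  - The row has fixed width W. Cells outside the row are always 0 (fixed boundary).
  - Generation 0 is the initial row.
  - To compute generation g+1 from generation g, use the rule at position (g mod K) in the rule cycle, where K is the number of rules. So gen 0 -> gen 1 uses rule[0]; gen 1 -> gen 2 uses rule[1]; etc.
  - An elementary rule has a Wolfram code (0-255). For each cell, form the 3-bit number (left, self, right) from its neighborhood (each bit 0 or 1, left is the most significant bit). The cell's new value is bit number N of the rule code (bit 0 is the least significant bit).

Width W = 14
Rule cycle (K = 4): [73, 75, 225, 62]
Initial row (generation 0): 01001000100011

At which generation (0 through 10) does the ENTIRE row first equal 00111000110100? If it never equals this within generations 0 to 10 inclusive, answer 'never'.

Gen 0: 01001000100011
Gen 1 (rule 73): 00000010001011
Gen 2 (rule 75): 11111100110011
Gen 3 (rule 225): 01111100010001
Gen 4 (rule 62): 11000010111011
Gen 5 (rule 73): 11011000101011
Gen 6 (rule 75): 11011011000011
Gen 7 (rule 225): 01101101011001
Gen 8 (rule 62): 11011011110111
Gen 9 (rule 73): 11011010010101
Gen 10 (rule 75): 11011000100000

Answer: never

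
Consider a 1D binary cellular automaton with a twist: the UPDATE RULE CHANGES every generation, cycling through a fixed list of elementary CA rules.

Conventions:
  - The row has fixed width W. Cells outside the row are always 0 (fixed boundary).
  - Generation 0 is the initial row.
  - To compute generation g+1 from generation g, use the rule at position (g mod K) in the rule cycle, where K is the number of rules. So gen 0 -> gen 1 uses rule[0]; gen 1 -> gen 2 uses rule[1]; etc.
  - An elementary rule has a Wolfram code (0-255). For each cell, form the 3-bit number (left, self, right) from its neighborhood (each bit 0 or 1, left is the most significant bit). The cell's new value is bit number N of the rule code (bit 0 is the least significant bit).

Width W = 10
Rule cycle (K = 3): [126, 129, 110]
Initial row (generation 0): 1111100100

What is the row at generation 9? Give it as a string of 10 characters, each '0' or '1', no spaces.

Gen 0: 1111100100
Gen 1 (rule 126): 1000111110
Gen 2 (rule 129): 0010011100
Gen 3 (rule 110): 0110110100
Gen 4 (rule 126): 1111111110
Gen 5 (rule 129): 0111111100
Gen 6 (rule 110): 1100000100
Gen 7 (rule 126): 1110001110
Gen 8 (rule 129): 0100100100
Gen 9 (rule 110): 1101101100

Answer: 1101101100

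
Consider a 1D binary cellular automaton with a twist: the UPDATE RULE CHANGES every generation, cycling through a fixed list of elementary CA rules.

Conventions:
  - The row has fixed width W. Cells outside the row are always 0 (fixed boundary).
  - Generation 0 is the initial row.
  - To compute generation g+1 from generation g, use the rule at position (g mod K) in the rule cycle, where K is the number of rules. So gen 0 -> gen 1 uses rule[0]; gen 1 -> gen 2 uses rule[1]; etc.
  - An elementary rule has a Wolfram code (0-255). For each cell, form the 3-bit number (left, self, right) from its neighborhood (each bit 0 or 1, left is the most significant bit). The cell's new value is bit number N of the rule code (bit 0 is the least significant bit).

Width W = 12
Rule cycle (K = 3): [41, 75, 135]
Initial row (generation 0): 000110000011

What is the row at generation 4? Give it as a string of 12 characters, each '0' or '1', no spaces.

Answer: 110100100110

Derivation:
Gen 0: 000110000011
Gen 1 (rule 41): 110100111010
Gen 2 (rule 75): 110001101000
Gen 3 (rule 135): 000110001011
Gen 4 (rule 41): 110100100110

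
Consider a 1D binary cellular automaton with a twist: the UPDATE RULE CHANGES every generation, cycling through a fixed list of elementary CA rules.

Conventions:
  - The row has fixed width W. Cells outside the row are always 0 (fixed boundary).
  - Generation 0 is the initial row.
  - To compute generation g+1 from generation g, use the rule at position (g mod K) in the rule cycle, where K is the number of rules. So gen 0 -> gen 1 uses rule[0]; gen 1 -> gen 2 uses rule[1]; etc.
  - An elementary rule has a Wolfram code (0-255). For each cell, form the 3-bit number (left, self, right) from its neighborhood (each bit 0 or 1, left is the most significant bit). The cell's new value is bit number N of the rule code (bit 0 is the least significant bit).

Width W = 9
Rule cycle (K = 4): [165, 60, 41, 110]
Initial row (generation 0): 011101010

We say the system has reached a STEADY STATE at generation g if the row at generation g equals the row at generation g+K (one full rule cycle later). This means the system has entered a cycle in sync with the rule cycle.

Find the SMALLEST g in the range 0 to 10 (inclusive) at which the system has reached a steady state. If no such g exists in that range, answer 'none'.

Gen 0: 011101010
Gen 1 (rule 165): 001011110
Gen 2 (rule 60): 001110001
Gen 3 (rule 41): 101000100
Gen 4 (rule 110): 111001100
Gen 5 (rule 165): 010000001
Gen 6 (rule 60): 011000001
Gen 7 (rule 41): 010011100
Gen 8 (rule 110): 110110100
Gen 9 (rule 165): 001001101
Gen 10 (rule 60): 001101011
Gen 11 (rule 41): 101010110
Gen 12 (rule 110): 111111110
Gen 13 (rule 165): 011111100
Gen 14 (rule 60): 010000010

Answer: none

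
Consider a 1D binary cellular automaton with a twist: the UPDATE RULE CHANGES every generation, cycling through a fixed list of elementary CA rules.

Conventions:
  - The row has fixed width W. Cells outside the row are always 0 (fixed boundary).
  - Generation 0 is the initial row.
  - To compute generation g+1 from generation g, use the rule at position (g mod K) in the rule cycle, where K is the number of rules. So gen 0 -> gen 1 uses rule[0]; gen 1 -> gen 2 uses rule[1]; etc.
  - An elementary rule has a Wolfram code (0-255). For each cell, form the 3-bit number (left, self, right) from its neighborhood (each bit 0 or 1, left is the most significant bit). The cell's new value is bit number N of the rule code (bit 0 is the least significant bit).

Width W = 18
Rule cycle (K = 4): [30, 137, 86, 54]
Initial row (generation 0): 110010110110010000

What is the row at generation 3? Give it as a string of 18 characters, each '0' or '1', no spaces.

Answer: 010110000010011101

Derivation:
Gen 0: 110010110110010000
Gen 1 (rule 30): 101110100101111000
Gen 2 (rule 137): 001100000001110011
Gen 3 (rule 86): 010110000010011101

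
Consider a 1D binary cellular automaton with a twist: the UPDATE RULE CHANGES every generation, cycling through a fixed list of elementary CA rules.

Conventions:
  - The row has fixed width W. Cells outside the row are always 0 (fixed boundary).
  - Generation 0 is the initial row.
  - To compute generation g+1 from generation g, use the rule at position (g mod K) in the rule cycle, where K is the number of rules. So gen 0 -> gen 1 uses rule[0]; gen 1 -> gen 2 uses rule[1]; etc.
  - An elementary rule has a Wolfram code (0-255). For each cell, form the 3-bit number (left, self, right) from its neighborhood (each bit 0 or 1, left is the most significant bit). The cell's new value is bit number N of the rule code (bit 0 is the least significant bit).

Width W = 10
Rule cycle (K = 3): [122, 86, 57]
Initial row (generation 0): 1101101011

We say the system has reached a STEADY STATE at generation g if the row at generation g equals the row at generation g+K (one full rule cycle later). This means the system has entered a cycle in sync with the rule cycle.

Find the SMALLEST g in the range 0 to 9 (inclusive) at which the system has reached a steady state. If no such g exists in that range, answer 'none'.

Gen 0: 1101101011
Gen 1 (rule 122): 1111110111
Gen 2 (rule 86): 0000010001
Gen 3 (rule 57): 1111001100
Gen 4 (rule 122): 1001111110
Gen 5 (rule 86): 1110000011
Gen 6 (rule 57): 1001111010
Gen 7 (rule 122): 0111001101
Gen 8 (rule 86): 1001110101
Gen 9 (rule 57): 0101001010
Gen 10 (rule 122): 1010110101
Gen 11 (rule 86): 1010010101
Gen 12 (rule 57): 0101001010

Answer: 9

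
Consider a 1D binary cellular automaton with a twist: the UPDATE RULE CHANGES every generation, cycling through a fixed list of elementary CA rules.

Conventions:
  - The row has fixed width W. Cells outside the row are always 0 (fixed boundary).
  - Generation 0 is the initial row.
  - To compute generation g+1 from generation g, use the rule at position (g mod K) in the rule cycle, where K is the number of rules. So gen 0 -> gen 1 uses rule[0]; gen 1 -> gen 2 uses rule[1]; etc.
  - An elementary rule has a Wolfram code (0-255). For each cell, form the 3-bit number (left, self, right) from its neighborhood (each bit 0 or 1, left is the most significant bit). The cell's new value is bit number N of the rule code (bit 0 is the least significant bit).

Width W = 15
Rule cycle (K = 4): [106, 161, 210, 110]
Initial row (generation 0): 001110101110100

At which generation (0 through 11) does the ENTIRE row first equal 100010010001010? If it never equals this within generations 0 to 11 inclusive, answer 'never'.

Gen 0: 001110101110100
Gen 1 (rule 106): 011011011011000
Gen 2 (rule 161): 000100100100011
Gen 3 (rule 210): 001011011010101
Gen 4 (rule 110): 011111111111111
Gen 5 (rule 106): 110000000000001
Gen 6 (rule 161): 000111111111100
Gen 7 (rule 210): 001011111111110
Gen 8 (rule 110): 011110000000010
Gen 9 (rule 106): 110010000000100
Gen 10 (rule 161): 000000111110001
Gen 11 (rule 210): 000001011111010

Answer: never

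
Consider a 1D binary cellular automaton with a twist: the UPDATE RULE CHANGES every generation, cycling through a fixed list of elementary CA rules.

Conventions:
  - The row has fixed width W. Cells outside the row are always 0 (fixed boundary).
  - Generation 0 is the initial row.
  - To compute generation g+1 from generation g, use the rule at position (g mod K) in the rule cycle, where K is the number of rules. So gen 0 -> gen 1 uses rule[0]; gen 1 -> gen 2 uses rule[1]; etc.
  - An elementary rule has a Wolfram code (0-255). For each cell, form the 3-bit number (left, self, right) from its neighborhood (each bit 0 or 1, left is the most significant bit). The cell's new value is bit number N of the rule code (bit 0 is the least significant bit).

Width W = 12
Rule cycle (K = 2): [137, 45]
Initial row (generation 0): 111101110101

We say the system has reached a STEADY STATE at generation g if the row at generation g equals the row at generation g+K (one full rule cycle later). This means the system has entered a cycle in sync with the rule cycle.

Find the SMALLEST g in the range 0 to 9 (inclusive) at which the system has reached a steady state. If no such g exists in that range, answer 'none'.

Answer: none

Derivation:
Gen 0: 111101110101
Gen 1 (rule 137): 111001100000
Gen 2 (rule 45): 100001001111
Gen 3 (rule 137): 001100001110
Gen 4 (rule 45): 101001101000
Gen 5 (rule 137): 000001000011
Gen 6 (rule 45): 111101011010
Gen 7 (rule 137): 111000010000
Gen 8 (rule 45): 100011010111
Gen 9 (rule 137): 001010000110
Gen 10 (rule 45): 101110110100
Gen 11 (rule 137): 001100100001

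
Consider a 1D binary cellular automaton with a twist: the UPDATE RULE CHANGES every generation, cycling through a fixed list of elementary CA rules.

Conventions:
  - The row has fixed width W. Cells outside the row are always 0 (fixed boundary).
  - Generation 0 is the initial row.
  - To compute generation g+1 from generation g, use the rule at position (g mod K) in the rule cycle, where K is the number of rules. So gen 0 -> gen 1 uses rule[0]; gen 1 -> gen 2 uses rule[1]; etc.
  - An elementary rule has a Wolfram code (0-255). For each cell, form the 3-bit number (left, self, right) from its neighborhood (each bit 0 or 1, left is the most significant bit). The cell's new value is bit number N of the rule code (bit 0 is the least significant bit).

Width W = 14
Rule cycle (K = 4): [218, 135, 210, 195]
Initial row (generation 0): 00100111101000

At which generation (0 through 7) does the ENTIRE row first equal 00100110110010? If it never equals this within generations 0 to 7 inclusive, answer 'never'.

Gen 0: 00100111101000
Gen 1 (rule 218): 01011111100100
Gen 2 (rule 135): 11001111001101
Gen 3 (rule 210): 01110111110100
Gen 4 (rule 195): 10110011110001
Gen 5 (rule 218): 00111111111010
Gen 6 (rule 135): 11011111110010
Gen 7 (rule 210): 01001111111101

Answer: never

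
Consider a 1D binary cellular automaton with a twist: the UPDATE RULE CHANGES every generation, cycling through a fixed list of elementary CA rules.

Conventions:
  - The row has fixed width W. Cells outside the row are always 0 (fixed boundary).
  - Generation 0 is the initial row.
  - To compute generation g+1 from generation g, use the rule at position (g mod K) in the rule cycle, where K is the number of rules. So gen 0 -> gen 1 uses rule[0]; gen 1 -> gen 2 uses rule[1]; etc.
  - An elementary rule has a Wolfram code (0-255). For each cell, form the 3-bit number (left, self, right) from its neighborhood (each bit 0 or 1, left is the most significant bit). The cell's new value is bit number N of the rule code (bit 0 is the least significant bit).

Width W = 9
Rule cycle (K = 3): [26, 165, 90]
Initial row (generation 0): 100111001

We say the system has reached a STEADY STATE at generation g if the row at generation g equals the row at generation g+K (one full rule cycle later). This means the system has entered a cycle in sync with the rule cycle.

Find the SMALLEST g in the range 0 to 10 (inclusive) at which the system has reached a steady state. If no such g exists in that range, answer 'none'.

Answer: none

Derivation:
Gen 0: 100111001
Gen 1 (rule 26): 011100110
Gen 2 (rule 165): 001000000
Gen 3 (rule 90): 010100000
Gen 4 (rule 26): 100010000
Gen 5 (rule 165): 101010111
Gen 6 (rule 90): 000000101
Gen 7 (rule 26): 000001000
Gen 8 (rule 165): 111101011
Gen 9 (rule 90): 100100011
Gen 10 (rule 26): 011010110
Gen 11 (rule 165): 000111000
Gen 12 (rule 90): 001101100
Gen 13 (rule 26): 011001010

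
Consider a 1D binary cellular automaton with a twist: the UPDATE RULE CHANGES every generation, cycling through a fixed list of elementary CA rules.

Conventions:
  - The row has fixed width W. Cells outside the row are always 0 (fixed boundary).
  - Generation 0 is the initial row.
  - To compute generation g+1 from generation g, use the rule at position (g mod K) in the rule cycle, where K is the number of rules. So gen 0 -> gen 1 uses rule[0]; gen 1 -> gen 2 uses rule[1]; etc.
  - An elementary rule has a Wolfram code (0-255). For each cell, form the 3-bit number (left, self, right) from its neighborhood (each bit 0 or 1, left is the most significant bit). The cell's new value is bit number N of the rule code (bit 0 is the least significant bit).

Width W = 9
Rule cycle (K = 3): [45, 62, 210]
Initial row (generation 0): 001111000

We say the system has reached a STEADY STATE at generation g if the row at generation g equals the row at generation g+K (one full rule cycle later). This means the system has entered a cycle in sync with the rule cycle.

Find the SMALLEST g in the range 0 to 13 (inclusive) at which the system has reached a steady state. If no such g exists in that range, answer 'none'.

Gen 0: 001111000
Gen 1 (rule 45): 101000011
Gen 2 (rule 62): 111100110
Gen 3 (rule 210): 011111011
Gen 4 (rule 45): 010000110
Gen 5 (rule 62): 111001101
Gen 6 (rule 210): 011110100
Gen 7 (rule 45): 010001101
Gen 8 (rule 62): 111011011
Gen 9 (rule 210): 011001001
Gen 10 (rule 45): 010001001
Gen 11 (rule 62): 111011111
Gen 12 (rule 210): 011001111
Gen 13 (rule 45): 010001000
Gen 14 (rule 62): 111011100
Gen 15 (rule 210): 011001110
Gen 16 (rule 45): 010001000

Answer: 13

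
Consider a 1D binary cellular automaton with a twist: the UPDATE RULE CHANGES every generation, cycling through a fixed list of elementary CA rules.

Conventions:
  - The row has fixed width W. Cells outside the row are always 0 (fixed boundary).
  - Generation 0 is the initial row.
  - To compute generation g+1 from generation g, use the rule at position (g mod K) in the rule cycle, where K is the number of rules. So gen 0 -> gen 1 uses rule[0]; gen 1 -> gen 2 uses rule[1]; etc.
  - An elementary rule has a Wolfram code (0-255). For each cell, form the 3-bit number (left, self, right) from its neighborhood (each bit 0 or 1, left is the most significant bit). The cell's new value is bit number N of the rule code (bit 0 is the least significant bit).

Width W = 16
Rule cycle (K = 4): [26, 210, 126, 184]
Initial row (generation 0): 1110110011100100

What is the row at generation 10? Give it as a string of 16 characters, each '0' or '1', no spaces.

Gen 0: 1110110011100100
Gen 1 (rule 26): 1000101110011010
Gen 2 (rule 210): 0101000111101001
Gen 3 (rule 126): 1111101100111111
Gen 4 (rule 184): 1111011010111110
Gen 5 (rule 26): 1000010000100001
Gen 6 (rule 210): 0100101001010010
Gen 7 (rule 126): 1111111111111111
Gen 8 (rule 184): 1111111111111110
Gen 9 (rule 26): 1000000000000001
Gen 10 (rule 210): 0100000000000010

Answer: 0100000000000010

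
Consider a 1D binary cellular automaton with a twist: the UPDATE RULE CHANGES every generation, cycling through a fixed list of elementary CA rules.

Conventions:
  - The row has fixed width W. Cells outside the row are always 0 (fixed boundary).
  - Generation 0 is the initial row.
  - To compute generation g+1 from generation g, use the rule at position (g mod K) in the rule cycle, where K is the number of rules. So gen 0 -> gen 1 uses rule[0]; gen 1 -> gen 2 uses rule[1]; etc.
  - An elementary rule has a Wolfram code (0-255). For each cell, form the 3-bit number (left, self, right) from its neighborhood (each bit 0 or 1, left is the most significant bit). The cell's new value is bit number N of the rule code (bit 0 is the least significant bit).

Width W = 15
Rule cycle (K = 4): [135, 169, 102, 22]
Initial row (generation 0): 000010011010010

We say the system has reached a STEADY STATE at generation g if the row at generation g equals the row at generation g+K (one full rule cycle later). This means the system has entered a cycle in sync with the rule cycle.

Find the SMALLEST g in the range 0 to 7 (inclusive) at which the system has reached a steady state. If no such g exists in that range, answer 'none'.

Gen 0: 000010011010010
Gen 1 (rule 135): 111110100010110
Gen 2 (rule 169): 111101001001100
Gen 3 (rule 102): 000111011010100
Gen 4 (rule 22): 001000000010110
Gen 5 (rule 135): 111011111110000
Gen 6 (rule 169): 110111111100111
Gen 7 (rule 102): 011000000101001
Gen 8 (rule 22): 100100001101111
Gen 9 (rule 135): 101101110000110
Gen 10 (rule 169): 011011100110100
Gen 11 (rule 102): 101100101011100

Answer: none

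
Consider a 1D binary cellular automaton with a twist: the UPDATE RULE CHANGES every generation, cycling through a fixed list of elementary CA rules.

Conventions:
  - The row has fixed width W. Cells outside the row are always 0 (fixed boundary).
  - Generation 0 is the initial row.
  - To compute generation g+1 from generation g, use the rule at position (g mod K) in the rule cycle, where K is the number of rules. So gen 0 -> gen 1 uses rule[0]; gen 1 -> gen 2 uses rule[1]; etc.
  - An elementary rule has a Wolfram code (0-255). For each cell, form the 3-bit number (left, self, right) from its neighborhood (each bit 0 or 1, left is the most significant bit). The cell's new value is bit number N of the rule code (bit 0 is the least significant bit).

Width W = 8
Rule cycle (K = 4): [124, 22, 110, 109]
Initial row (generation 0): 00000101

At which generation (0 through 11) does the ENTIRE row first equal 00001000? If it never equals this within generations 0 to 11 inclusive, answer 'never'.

Gen 0: 00000101
Gen 1 (rule 124): 00000111
Gen 2 (rule 22): 00001000
Gen 3 (rule 110): 00011000
Gen 4 (rule 109): 11011011
Gen 5 (rule 124): 11111111
Gen 6 (rule 22): 00000000
Gen 7 (rule 110): 00000000
Gen 8 (rule 109): 11111111
Gen 9 (rule 124): 10000001
Gen 10 (rule 22): 11000011
Gen 11 (rule 110): 11000111

Answer: 2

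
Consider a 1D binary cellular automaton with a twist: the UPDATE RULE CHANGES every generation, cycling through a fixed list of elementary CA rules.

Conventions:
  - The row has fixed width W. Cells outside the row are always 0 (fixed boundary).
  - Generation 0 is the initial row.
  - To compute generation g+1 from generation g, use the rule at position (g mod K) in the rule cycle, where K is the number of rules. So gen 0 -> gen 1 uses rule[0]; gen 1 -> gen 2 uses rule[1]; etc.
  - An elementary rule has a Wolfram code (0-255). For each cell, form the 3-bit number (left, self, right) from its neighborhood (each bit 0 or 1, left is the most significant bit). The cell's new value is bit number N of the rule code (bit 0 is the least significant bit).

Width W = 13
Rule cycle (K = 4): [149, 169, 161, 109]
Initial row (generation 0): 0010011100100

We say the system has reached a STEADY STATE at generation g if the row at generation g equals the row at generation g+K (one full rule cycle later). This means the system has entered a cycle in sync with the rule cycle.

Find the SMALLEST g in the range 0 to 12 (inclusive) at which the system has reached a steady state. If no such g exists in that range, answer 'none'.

Gen 0: 0010011100100
Gen 1 (rule 149): 1011001010111
Gen 2 (rule 169): 0110000101110
Gen 3 (rule 161): 0000110010100
Gen 4 (rule 109): 1110110011101
Gen 5 (rule 149): 0100001001001
Gen 6 (rule 169): 0001100000000
Gen 7 (rule 161): 1100001111111
Gen 8 (rule 109): 1101101000001
Gen 9 (rule 149): 0000001111101
Gen 10 (rule 169): 1111101111010
Gen 11 (rule 161): 0111010110100
Gen 12 (rule 109): 0101111111101
Gen 13 (rule 149): 0100111111001
Gen 14 (rule 169): 0000111110000
Gen 15 (rule 161): 1110011100111
Gen 16 (rule 109): 1010010100101

Answer: none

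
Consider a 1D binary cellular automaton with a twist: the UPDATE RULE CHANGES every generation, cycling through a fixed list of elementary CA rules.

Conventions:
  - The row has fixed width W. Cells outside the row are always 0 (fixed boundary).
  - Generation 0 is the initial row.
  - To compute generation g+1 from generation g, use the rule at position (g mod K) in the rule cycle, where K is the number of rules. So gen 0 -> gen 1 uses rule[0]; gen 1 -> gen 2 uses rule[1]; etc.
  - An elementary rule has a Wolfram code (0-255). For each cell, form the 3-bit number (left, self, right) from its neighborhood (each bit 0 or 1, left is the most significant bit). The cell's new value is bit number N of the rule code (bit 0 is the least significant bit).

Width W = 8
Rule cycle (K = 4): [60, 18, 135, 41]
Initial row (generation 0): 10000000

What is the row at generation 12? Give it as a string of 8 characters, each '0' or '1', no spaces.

Gen 0: 10000000
Gen 1 (rule 60): 11000000
Gen 2 (rule 18): 00100000
Gen 3 (rule 135): 11101111
Gen 4 (rule 41): 10011000
Gen 5 (rule 60): 11010100
Gen 6 (rule 18): 00000010
Gen 7 (rule 135): 11111110
Gen 8 (rule 41): 10000000
Gen 9 (rule 60): 11000000
Gen 10 (rule 18): 00100000
Gen 11 (rule 135): 11101111
Gen 12 (rule 41): 10011000

Answer: 10011000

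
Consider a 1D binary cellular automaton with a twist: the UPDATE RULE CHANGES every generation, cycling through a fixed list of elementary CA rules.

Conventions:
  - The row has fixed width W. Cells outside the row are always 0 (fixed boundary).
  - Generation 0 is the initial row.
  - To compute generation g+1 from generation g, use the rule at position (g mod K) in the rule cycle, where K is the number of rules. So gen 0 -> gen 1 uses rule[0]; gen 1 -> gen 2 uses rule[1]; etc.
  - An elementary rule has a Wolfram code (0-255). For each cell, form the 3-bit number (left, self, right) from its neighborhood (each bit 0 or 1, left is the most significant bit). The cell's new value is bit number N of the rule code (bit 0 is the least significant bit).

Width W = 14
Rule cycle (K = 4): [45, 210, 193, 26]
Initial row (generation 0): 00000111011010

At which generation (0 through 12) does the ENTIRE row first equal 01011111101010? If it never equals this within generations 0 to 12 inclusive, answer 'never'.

Answer: 5

Derivation:
Gen 0: 00000111011010
Gen 1 (rule 45): 11110100110110
Gen 2 (rule 210): 01110011010011
Gen 3 (rule 193): 00110001000001
Gen 4 (rule 26): 01101010100010
Gen 5 (rule 45): 01011111101010
Gen 6 (rule 210): 10001111100001
Gen 7 (rule 193): 00100111101100
Gen 8 (rule 26): 01011100001010
Gen 9 (rule 45): 01110001101110
Gen 10 (rule 210): 10111010100111
Gen 11 (rule 193): 00011000000011
Gen 12 (rule 26): 00110100000110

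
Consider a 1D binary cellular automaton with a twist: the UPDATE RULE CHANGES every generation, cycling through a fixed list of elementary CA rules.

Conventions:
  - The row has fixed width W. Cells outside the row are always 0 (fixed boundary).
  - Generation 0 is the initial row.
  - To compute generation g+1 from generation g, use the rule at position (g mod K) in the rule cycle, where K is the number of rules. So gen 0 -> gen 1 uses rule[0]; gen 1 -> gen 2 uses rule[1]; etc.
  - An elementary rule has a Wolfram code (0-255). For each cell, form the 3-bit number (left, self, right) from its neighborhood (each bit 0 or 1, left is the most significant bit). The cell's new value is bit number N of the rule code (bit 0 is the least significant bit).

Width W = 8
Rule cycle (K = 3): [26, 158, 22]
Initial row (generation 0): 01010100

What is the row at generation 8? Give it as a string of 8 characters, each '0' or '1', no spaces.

Answer: 00000111

Derivation:
Gen 0: 01010100
Gen 1 (rule 26): 10000010
Gen 2 (rule 158): 11000111
Gen 3 (rule 22): 00101000
Gen 4 (rule 26): 01000100
Gen 5 (rule 158): 11101110
Gen 6 (rule 22): 00000001
Gen 7 (rule 26): 00000010
Gen 8 (rule 158): 00000111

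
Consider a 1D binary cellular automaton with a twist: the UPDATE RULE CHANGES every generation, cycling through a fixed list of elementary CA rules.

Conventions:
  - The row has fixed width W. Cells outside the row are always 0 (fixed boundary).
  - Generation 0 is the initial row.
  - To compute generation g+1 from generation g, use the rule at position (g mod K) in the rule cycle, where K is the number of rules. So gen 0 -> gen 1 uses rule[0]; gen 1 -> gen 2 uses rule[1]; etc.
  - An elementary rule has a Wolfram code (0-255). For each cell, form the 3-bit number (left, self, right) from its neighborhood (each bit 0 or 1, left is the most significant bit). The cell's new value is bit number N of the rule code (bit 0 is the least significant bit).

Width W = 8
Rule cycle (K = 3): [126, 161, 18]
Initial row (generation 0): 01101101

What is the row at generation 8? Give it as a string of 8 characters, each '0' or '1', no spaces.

Gen 0: 01101101
Gen 1 (rule 126): 11111111
Gen 2 (rule 161): 01111110
Gen 3 (rule 18): 10000001
Gen 4 (rule 126): 11000011
Gen 5 (rule 161): 00011000
Gen 6 (rule 18): 00100100
Gen 7 (rule 126): 01111110
Gen 8 (rule 161): 00111100

Answer: 00111100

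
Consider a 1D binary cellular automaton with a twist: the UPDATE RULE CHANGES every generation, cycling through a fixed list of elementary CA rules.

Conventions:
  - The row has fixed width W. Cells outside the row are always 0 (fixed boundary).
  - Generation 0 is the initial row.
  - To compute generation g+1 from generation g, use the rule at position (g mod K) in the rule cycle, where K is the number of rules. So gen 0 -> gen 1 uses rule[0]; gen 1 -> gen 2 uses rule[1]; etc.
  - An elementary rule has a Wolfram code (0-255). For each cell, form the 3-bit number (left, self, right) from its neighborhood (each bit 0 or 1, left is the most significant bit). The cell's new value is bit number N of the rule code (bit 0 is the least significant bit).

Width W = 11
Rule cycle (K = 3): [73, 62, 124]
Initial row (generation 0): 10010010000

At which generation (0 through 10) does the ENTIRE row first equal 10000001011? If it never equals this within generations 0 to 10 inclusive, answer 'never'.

Answer: 10

Derivation:
Gen 0: 10010010000
Gen 1 (rule 73): 00000000111
Gen 2 (rule 62): 00000001100
Gen 3 (rule 124): 00000001110
Gen 4 (rule 73): 11111101010
Gen 5 (rule 62): 10000011111
Gen 6 (rule 124): 11000010001
Gen 7 (rule 73): 11011000100
Gen 8 (rule 62): 10110101110
Gen 9 (rule 124): 11111111011
Gen 10 (rule 73): 10000001011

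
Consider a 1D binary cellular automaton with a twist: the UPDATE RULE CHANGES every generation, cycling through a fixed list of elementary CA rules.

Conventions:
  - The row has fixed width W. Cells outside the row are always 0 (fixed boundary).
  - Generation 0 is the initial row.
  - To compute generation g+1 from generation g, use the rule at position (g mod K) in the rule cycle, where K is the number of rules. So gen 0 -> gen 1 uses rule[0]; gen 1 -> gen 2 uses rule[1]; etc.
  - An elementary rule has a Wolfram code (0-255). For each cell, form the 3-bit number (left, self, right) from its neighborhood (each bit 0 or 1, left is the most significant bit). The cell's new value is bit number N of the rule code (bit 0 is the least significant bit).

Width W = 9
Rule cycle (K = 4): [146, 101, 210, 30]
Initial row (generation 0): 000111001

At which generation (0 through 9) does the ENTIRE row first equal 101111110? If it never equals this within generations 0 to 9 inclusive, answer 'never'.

Gen 0: 000111001
Gen 1 (rule 146): 001010110
Gen 2 (rule 101): 101111010
Gen 3 (rule 210): 000111001
Gen 4 (rule 30): 001100111
Gen 5 (rule 146): 010011010
Gen 6 (rule 101): 010001110
Gen 7 (rule 210): 101010111
Gen 8 (rule 30): 101010100
Gen 9 (rule 146): 000000010

Answer: never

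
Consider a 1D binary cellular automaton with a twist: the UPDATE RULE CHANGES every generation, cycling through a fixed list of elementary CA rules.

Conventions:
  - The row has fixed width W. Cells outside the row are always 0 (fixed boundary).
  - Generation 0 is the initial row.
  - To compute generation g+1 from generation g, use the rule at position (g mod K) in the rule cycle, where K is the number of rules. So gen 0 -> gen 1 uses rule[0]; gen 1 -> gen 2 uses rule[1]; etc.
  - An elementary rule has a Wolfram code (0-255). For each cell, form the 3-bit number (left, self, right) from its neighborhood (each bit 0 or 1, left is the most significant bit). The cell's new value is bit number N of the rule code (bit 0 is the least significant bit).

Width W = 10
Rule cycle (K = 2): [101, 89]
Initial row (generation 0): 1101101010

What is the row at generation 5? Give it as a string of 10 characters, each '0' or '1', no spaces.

Answer: 1111100101

Derivation:
Gen 0: 1101101010
Gen 1 (rule 101): 0110111110
Gen 2 (rule 89): 0110100011
Gen 3 (rule 101): 0011101001
Gen 4 (rule 89): 1010100100
Gen 5 (rule 101): 1111100101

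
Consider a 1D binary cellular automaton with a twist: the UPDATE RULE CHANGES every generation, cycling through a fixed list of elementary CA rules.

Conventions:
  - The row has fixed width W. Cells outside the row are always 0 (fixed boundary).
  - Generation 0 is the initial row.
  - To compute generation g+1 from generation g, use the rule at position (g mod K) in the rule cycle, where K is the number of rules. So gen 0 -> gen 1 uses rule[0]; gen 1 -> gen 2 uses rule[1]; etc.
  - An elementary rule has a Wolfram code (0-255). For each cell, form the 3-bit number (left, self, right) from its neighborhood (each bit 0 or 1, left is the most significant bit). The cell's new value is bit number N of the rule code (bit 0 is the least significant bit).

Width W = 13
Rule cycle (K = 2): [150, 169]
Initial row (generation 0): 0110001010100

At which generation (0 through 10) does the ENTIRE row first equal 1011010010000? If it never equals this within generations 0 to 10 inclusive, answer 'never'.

Answer: never

Derivation:
Gen 0: 0110001010100
Gen 1 (rule 150): 1001011010110
Gen 2 (rule 169): 0000110101100
Gen 3 (rule 150): 0001000100010
Gen 4 (rule 169): 1100010001000
Gen 5 (rule 150): 0010111011100
Gen 6 (rule 169): 1001110111001
Gen 7 (rule 150): 1110100010111
Gen 8 (rule 169): 1101001001110
Gen 9 (rule 150): 0001111110101
Gen 10 (rule 169): 1101111101010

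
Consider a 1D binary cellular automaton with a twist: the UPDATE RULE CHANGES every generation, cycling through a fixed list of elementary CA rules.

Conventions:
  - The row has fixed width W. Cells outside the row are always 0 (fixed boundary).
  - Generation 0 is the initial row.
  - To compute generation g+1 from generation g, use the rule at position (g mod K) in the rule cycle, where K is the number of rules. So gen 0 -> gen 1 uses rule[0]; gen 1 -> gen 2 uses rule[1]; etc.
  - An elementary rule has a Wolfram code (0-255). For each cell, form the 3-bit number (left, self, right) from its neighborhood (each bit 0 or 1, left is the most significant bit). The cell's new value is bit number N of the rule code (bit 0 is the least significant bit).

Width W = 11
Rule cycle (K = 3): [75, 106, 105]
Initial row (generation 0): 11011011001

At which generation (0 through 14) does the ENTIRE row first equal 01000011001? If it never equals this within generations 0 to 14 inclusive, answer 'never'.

Gen 0: 11011011001
Gen 1 (rule 75): 11011011010
Gen 2 (rule 106): 11111111100
Gen 3 (rule 105): 10000000101
Gen 4 (rule 75): 00111111000
Gen 5 (rule 106): 01100001000
Gen 6 (rule 105): 01101100011
Gen 7 (rule 75): 11101101111
Gen 8 (rule 106): 10111111001
Gen 9 (rule 105): 01100001000
Gen 10 (rule 75): 11101110011
Gen 11 (rule 106): 10111010111
Gen 12 (rule 105): 01101101101
Gen 13 (rule 75): 11101101100
Gen 14 (rule 106): 10111111100

Answer: never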